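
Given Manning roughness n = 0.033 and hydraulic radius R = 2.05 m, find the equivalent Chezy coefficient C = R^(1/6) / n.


The Chezy coefficient relates to Manning's n through C = R^(1/6) / n.
R^(1/6) = 2.05^(1/6) = 1.127091.
C = 1.127091 / 0.033 = 34.15 m^(1/2)/s.

34.15


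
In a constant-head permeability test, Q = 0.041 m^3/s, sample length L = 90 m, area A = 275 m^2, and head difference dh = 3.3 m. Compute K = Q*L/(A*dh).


From K = Q*L / (A*dh):
Numerator: Q*L = 0.041 * 90 = 3.69.
Denominator: A*dh = 275 * 3.3 = 907.5.
K = 3.69 / 907.5 = 0.004066 m/s.

0.004066


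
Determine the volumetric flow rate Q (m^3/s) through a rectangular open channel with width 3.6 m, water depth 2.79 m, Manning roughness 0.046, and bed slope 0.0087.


For a rectangular channel, the cross-sectional area A = b * y = 3.6 * 2.79 = 10.04 m^2.
The wetted perimeter P = b + 2y = 3.6 + 2*2.79 = 9.18 m.
Hydraulic radius R = A/P = 10.04/9.18 = 1.0941 m.
Velocity V = (1/n)*R^(2/3)*S^(1/2) = (1/0.046)*1.0941^(2/3)*0.0087^(1/2) = 2.153 m/s.
Discharge Q = A * V = 10.04 * 2.153 = 21.625 m^3/s.

21.625


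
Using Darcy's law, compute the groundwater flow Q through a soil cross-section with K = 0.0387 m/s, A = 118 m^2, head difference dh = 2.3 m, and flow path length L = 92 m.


Darcy's law: Q = K * A * i, where i = dh/L.
Hydraulic gradient i = 2.3 / 92 = 0.025.
Q = 0.0387 * 118 * 0.025
  = 0.1142 m^3/s.

0.1142


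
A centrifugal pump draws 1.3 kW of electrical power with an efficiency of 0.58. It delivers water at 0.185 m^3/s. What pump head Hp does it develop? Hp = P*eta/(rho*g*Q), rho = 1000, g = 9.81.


Pump head formula: Hp = P * eta / (rho * g * Q).
Numerator: P * eta = 1.3 * 1000 * 0.58 = 754.0 W.
Denominator: rho * g * Q = 1000 * 9.81 * 0.185 = 1814.85.
Hp = 754.0 / 1814.85 = 0.42 m.

0.42


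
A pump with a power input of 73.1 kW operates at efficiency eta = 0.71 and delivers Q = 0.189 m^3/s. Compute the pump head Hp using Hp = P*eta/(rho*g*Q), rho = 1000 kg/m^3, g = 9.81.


Pump head formula: Hp = P * eta / (rho * g * Q).
Numerator: P * eta = 73.1 * 1000 * 0.71 = 51901.0 W.
Denominator: rho * g * Q = 1000 * 9.81 * 0.189 = 1854.09.
Hp = 51901.0 / 1854.09 = 27.99 m.

27.99


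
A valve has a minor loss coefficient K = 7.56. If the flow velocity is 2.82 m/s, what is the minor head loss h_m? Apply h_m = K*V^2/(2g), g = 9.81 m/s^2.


Minor loss formula: h_m = K * V^2/(2g).
V^2 = 2.82^2 = 7.9524.
V^2/(2g) = 7.9524 / 19.62 = 0.4053 m.
h_m = 7.56 * 0.4053 = 3.0642 m.

3.0642


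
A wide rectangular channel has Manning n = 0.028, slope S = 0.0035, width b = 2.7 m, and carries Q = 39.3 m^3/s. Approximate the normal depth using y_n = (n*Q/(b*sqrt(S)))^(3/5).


We use the wide-channel approximation y_n = (n*Q/(b*sqrt(S)))^(3/5).
sqrt(S) = sqrt(0.0035) = 0.059161.
Numerator: n*Q = 0.028 * 39.3 = 1.1004.
Denominator: b*sqrt(S) = 2.7 * 0.059161 = 0.159735.
arg = 6.8889.
y_n = 6.8889^(3/5) = 3.1834 m.

3.1834


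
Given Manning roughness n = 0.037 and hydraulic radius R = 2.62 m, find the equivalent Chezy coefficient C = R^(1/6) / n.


The Chezy coefficient relates to Manning's n through C = R^(1/6) / n.
R^(1/6) = 2.62^(1/6) = 1.174132.
C = 1.174132 / 0.037 = 31.73 m^(1/2)/s.

31.73


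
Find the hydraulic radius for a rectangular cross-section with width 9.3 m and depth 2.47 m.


For a rectangular section:
Flow area A = b * y = 9.3 * 2.47 = 22.97 m^2.
Wetted perimeter P = b + 2y = 9.3 + 2*2.47 = 14.24 m.
Hydraulic radius R = A/P = 22.97 / 14.24 = 1.6131 m.

1.6131


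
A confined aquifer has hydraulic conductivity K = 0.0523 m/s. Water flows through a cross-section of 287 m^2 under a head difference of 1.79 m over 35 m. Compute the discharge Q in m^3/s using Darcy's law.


Darcy's law: Q = K * A * i, where i = dh/L.
Hydraulic gradient i = 1.79 / 35 = 0.051143.
Q = 0.0523 * 287 * 0.051143
  = 0.7677 m^3/s.

0.7677


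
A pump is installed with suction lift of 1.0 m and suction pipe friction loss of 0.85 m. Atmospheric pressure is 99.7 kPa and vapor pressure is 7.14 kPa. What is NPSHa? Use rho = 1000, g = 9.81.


NPSHa = p_atm/(rho*g) - z_s - hf_s - p_vap/(rho*g).
p_atm/(rho*g) = 99.7*1000 / (1000*9.81) = 10.163 m.
p_vap/(rho*g) = 7.14*1000 / (1000*9.81) = 0.728 m.
NPSHa = 10.163 - 1.0 - 0.85 - 0.728
      = 7.59 m.

7.59


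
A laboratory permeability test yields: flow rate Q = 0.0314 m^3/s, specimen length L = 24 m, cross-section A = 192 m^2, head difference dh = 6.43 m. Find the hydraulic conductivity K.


From K = Q*L / (A*dh):
Numerator: Q*L = 0.0314 * 24 = 0.7536.
Denominator: A*dh = 192 * 6.43 = 1234.56.
K = 0.7536 / 1234.56 = 0.00061 m/s.

0.00061


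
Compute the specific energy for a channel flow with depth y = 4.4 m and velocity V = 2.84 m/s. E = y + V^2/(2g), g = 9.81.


Specific energy E = y + V^2/(2g).
Velocity head = V^2/(2g) = 2.84^2 / (2*9.81) = 8.0656 / 19.62 = 0.4111 m.
E = 4.4 + 0.4111 = 4.8111 m.

4.8111


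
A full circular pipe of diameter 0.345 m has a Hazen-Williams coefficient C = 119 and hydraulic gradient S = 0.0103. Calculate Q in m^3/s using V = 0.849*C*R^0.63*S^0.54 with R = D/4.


For a full circular pipe, R = D/4 = 0.345/4 = 0.0862 m.
V = 0.849 * 119 * 0.0862^0.63 * 0.0103^0.54
  = 0.849 * 119 * 0.213564 * 0.084515
  = 1.8235 m/s.
Pipe area A = pi*D^2/4 = pi*0.345^2/4 = 0.0935 m^2.
Q = A * V = 0.0935 * 1.8235 = 0.1705 m^3/s.

0.1705


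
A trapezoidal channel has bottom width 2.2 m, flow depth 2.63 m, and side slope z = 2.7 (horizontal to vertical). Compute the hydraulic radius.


For a trapezoidal section with side slope z:
A = (b + z*y)*y = (2.2 + 2.7*2.63)*2.63 = 24.462 m^2.
P = b + 2*y*sqrt(1 + z^2) = 2.2 + 2*2.63*sqrt(1 + 2.7^2) = 17.345 m.
R = A/P = 24.462 / 17.345 = 1.4103 m.

1.4103


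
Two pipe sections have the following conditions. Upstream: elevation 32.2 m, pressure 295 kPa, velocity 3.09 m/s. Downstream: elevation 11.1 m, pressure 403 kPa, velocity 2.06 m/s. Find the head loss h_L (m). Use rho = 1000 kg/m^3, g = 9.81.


Total head at each section: H = z + p/(rho*g) + V^2/(2g).
H1 = 32.2 + 295*1000/(1000*9.81) + 3.09^2/(2*9.81)
   = 32.2 + 30.071 + 0.4867
   = 62.758 m.
H2 = 11.1 + 403*1000/(1000*9.81) + 2.06^2/(2*9.81)
   = 11.1 + 41.081 + 0.2163
   = 52.397 m.
h_L = H1 - H2 = 62.758 - 52.397 = 10.361 m.

10.361


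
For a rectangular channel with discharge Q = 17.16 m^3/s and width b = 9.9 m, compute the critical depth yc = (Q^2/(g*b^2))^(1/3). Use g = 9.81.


Using yc = (Q^2 / (g * b^2))^(1/3):
Q^2 = 17.16^2 = 294.47.
g * b^2 = 9.81 * 9.9^2 = 9.81 * 98.01 = 961.48.
Q^2 / (g*b^2) = 294.47 / 961.48 = 0.3063.
yc = 0.3063^(1/3) = 0.6741 m.

0.6741


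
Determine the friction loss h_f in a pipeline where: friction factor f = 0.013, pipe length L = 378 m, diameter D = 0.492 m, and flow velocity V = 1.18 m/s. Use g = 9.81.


Darcy-Weisbach equation: h_f = f * (L/D) * V^2/(2g).
f * L/D = 0.013 * 378/0.492 = 9.9878.
V^2/(2g) = 1.18^2 / (2*9.81) = 1.3924 / 19.62 = 0.071 m.
h_f = 9.9878 * 0.071 = 0.709 m.

0.709


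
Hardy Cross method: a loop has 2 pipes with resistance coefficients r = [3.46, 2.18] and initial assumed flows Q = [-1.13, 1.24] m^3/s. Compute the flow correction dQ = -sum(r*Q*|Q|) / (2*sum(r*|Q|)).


Numerator terms (r*Q*|Q|): 3.46*-1.13*|-1.13| = -4.4181; 2.18*1.24*|1.24| = 3.352.
Sum of numerator = -1.0661.
Denominator terms (r*|Q|): 3.46*|-1.13| = 3.9098; 2.18*|1.24| = 2.7032.
2 * sum of denominator = 2 * 6.613 = 13.226.
dQ = --1.0661 / 13.226 = 0.0806 m^3/s.

0.0806


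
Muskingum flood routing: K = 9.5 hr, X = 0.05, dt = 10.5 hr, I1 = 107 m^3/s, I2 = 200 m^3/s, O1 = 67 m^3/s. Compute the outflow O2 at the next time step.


Muskingum coefficients:
denom = 2*K*(1-X) + dt = 2*9.5*(1-0.05) + 10.5 = 28.55.
C0 = (dt - 2*K*X)/denom = (10.5 - 2*9.5*0.05)/28.55 = 0.3345.
C1 = (dt + 2*K*X)/denom = (10.5 + 2*9.5*0.05)/28.55 = 0.4011.
C2 = (2*K*(1-X) - dt)/denom = 0.2644.
O2 = C0*I2 + C1*I1 + C2*O1
   = 0.3345*200 + 0.4011*107 + 0.2644*67
   = 127.53 m^3/s.

127.53


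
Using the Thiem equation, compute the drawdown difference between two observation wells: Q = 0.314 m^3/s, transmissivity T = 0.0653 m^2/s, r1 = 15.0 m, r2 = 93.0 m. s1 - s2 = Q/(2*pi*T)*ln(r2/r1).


Thiem equation: s1 - s2 = Q/(2*pi*T) * ln(r2/r1).
ln(r2/r1) = ln(93.0/15.0) = 1.8245.
Q/(2*pi*T) = 0.314 / (2*pi*0.0653) = 0.314 / 0.4103 = 0.7653.
s1 - s2 = 0.7653 * 1.8245 = 1.3963 m.

1.3963


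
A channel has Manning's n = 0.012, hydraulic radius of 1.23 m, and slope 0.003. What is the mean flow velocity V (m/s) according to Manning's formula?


Manning's equation gives V = (1/n) * R^(2/3) * S^(1/2).
First, compute R^(2/3) = 1.23^(2/3) = 1.148.
Next, S^(1/2) = 0.003^(1/2) = 0.054772.
Then 1/n = 1/0.012 = 83.33.
V = 83.33 * 1.148 * 0.054772 = 5.2398 m/s.

5.2398


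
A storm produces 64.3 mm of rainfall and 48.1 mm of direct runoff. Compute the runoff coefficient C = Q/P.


The runoff coefficient C = runoff depth / rainfall depth.
C = 48.1 / 64.3
  = 0.7481.

0.7481


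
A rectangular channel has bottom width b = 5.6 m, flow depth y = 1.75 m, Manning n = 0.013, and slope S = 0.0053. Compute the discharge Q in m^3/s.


For a rectangular channel, the cross-sectional area A = b * y = 5.6 * 1.75 = 9.8 m^2.
The wetted perimeter P = b + 2y = 5.6 + 2*1.75 = 9.1 m.
Hydraulic radius R = A/P = 9.8/9.1 = 1.0769 m.
Velocity V = (1/n)*R^(2/3)*S^(1/2) = (1/0.013)*1.0769^(2/3)*0.0053^(1/2) = 5.8837 m/s.
Discharge Q = A * V = 9.8 * 5.8837 = 57.66 m^3/s.

57.66


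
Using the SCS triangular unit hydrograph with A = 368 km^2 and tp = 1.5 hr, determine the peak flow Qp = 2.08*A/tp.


SCS formula: Qp = 2.08 * A / tp.
Qp = 2.08 * 368 / 1.5
   = 765.44 / 1.5
   = 510.29 m^3/s per cm.

510.29


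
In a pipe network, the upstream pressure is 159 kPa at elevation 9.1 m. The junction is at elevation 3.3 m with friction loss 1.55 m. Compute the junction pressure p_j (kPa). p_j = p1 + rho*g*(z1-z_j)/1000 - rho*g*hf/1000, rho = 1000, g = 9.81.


Junction pressure: p_j = p1 + rho*g*(z1 - z_j)/1000 - rho*g*hf/1000.
Elevation term = 1000*9.81*(9.1 - 3.3)/1000 = 56.898 kPa.
Friction term = 1000*9.81*1.55/1000 = 15.206 kPa.
p_j = 159 + 56.898 - 15.206 = 200.69 kPa.

200.69


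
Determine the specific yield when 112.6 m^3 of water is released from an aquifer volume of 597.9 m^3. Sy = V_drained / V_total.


Specific yield Sy = Volume drained / Total volume.
Sy = 112.6 / 597.9
   = 0.1883.

0.1883


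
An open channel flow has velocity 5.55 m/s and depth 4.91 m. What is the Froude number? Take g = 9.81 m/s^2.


The Froude number is defined as Fr = V / sqrt(g*y).
g*y = 9.81 * 4.91 = 48.1671.
sqrt(g*y) = sqrt(48.1671) = 6.9403.
Fr = 5.55 / 6.9403 = 0.7997.

0.7997


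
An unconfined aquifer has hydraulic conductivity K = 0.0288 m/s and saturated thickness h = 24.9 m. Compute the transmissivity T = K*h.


Transmissivity is defined as T = K * h.
T = 0.0288 * 24.9
  = 0.7171 m^2/s.

0.7171


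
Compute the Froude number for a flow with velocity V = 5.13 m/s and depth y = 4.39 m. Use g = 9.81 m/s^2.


The Froude number is defined as Fr = V / sqrt(g*y).
g*y = 9.81 * 4.39 = 43.0659.
sqrt(g*y) = sqrt(43.0659) = 6.5625.
Fr = 5.13 / 6.5625 = 0.7817.

0.7817


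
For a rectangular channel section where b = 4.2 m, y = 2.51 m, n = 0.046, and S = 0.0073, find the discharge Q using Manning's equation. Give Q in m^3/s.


For a rectangular channel, the cross-sectional area A = b * y = 4.2 * 2.51 = 10.54 m^2.
The wetted perimeter P = b + 2y = 4.2 + 2*2.51 = 9.22 m.
Hydraulic radius R = A/P = 10.54/9.22 = 1.1434 m.
Velocity V = (1/n)*R^(2/3)*S^(1/2) = (1/0.046)*1.1434^(2/3)*0.0073^(1/2) = 2.0309 m/s.
Discharge Q = A * V = 10.54 * 2.0309 = 21.41 m^3/s.

21.41


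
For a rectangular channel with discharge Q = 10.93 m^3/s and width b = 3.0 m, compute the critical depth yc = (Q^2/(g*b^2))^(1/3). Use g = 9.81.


Using yc = (Q^2 / (g * b^2))^(1/3):
Q^2 = 10.93^2 = 119.46.
g * b^2 = 9.81 * 3.0^2 = 9.81 * 9.0 = 88.29.
Q^2 / (g*b^2) = 119.46 / 88.29 = 1.353.
yc = 1.353^(1/3) = 1.1061 m.

1.1061


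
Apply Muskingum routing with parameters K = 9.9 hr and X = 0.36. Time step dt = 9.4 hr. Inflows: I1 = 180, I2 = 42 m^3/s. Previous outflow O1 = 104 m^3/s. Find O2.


Muskingum coefficients:
denom = 2*K*(1-X) + dt = 2*9.9*(1-0.36) + 9.4 = 22.072.
C0 = (dt - 2*K*X)/denom = (9.4 - 2*9.9*0.36)/22.072 = 0.1029.
C1 = (dt + 2*K*X)/denom = (9.4 + 2*9.9*0.36)/22.072 = 0.7488.
C2 = (2*K*(1-X) - dt)/denom = 0.1482.
O2 = C0*I2 + C1*I1 + C2*O1
   = 0.1029*42 + 0.7488*180 + 0.1482*104
   = 154.53 m^3/s.

154.53


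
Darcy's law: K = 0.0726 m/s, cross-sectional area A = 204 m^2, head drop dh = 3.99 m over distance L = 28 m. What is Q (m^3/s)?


Darcy's law: Q = K * A * i, where i = dh/L.
Hydraulic gradient i = 3.99 / 28 = 0.1425.
Q = 0.0726 * 204 * 0.1425
  = 2.1105 m^3/s.

2.1105


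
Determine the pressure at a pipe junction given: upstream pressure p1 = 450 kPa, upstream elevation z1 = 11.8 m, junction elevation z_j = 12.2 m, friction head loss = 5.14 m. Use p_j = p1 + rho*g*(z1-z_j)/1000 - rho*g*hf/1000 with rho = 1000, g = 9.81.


Junction pressure: p_j = p1 + rho*g*(z1 - z_j)/1000 - rho*g*hf/1000.
Elevation term = 1000*9.81*(11.8 - 12.2)/1000 = -3.924 kPa.
Friction term = 1000*9.81*5.14/1000 = 50.423 kPa.
p_j = 450 + -3.924 - 50.423 = 395.65 kPa.

395.65


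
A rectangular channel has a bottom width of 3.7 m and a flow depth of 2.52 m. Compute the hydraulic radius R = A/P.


For a rectangular section:
Flow area A = b * y = 3.7 * 2.52 = 9.32 m^2.
Wetted perimeter P = b + 2y = 3.7 + 2*2.52 = 8.74 m.
Hydraulic radius R = A/P = 9.32 / 8.74 = 1.0668 m.

1.0668


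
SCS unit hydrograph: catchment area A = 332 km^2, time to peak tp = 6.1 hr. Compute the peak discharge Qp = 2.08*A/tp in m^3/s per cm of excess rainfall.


SCS formula: Qp = 2.08 * A / tp.
Qp = 2.08 * 332 / 6.1
   = 690.56 / 6.1
   = 113.21 m^3/s per cm.

113.21


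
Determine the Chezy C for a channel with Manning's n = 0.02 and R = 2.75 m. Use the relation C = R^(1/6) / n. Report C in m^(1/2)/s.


The Chezy coefficient relates to Manning's n through C = R^(1/6) / n.
R^(1/6) = 2.75^(1/6) = 1.183647.
C = 1.183647 / 0.02 = 59.18 m^(1/2)/s.

59.18


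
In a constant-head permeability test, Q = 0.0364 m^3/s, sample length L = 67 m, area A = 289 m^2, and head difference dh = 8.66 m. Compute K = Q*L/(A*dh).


From K = Q*L / (A*dh):
Numerator: Q*L = 0.0364 * 67 = 2.4388.
Denominator: A*dh = 289 * 8.66 = 2502.74.
K = 2.4388 / 2502.74 = 0.000974 m/s.

0.000974


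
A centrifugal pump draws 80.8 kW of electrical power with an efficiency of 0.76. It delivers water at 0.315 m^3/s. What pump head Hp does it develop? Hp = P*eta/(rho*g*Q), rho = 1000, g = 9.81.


Pump head formula: Hp = P * eta / (rho * g * Q).
Numerator: P * eta = 80.8 * 1000 * 0.76 = 61408.0 W.
Denominator: rho * g * Q = 1000 * 9.81 * 0.315 = 3090.15.
Hp = 61408.0 / 3090.15 = 19.87 m.

19.87


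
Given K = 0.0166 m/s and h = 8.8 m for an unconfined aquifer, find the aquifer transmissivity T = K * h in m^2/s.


Transmissivity is defined as T = K * h.
T = 0.0166 * 8.8
  = 0.1461 m^2/s.

0.1461


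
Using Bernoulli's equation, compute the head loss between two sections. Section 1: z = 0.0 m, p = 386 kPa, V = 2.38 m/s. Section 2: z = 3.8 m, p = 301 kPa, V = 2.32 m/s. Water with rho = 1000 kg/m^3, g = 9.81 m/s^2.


Total head at each section: H = z + p/(rho*g) + V^2/(2g).
H1 = 0.0 + 386*1000/(1000*9.81) + 2.38^2/(2*9.81)
   = 0.0 + 39.348 + 0.2887
   = 39.636 m.
H2 = 3.8 + 301*1000/(1000*9.81) + 2.32^2/(2*9.81)
   = 3.8 + 30.683 + 0.2743
   = 34.757 m.
h_L = H1 - H2 = 39.636 - 34.757 = 4.879 m.

4.879


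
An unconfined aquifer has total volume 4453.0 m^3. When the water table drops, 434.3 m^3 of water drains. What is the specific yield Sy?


Specific yield Sy = Volume drained / Total volume.
Sy = 434.3 / 4453.0
   = 0.0975.

0.0975


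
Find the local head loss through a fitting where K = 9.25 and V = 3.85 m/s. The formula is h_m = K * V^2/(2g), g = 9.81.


Minor loss formula: h_m = K * V^2/(2g).
V^2 = 3.85^2 = 14.8225.
V^2/(2g) = 14.8225 / 19.62 = 0.7555 m.
h_m = 9.25 * 0.7555 = 6.9882 m.

6.9882


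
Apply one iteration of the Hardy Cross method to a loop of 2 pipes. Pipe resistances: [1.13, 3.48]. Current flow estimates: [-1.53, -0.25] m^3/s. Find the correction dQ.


Numerator terms (r*Q*|Q|): 1.13*-1.53*|-1.53| = -2.6452; 3.48*-0.25*|-0.25| = -0.2175.
Sum of numerator = -2.8627.
Denominator terms (r*|Q|): 1.13*|-1.53| = 1.7289; 3.48*|-0.25| = 0.87.
2 * sum of denominator = 2 * 2.5989 = 5.1978.
dQ = --2.8627 / 5.1978 = 0.5508 m^3/s.

0.5508


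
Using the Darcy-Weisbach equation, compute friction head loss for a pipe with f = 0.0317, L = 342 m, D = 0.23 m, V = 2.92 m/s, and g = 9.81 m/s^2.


Darcy-Weisbach equation: h_f = f * (L/D) * V^2/(2g).
f * L/D = 0.0317 * 342/0.23 = 47.1365.
V^2/(2g) = 2.92^2 / (2*9.81) = 8.5264 / 19.62 = 0.4346 m.
h_f = 47.1365 * 0.4346 = 20.484 m.

20.484


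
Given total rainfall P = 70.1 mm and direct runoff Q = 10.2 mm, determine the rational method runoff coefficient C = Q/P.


The runoff coefficient C = runoff depth / rainfall depth.
C = 10.2 / 70.1
  = 0.1455.

0.1455


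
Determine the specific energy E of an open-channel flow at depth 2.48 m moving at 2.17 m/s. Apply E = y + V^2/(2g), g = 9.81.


Specific energy E = y + V^2/(2g).
Velocity head = V^2/(2g) = 2.17^2 / (2*9.81) = 4.7089 / 19.62 = 0.24 m.
E = 2.48 + 0.24 = 2.72 m.

2.72


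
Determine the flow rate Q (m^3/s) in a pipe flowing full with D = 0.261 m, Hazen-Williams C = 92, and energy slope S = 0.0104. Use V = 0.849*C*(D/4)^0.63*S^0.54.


For a full circular pipe, R = D/4 = 0.261/4 = 0.0653 m.
V = 0.849 * 92 * 0.0653^0.63 * 0.0104^0.54
  = 0.849 * 92 * 0.179137 * 0.084957
  = 1.1887 m/s.
Pipe area A = pi*D^2/4 = pi*0.261^2/4 = 0.0535 m^2.
Q = A * V = 0.0535 * 1.1887 = 0.0636 m^3/s.

0.0636


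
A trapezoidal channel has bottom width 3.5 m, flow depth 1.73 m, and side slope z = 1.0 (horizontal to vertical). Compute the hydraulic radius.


For a trapezoidal section with side slope z:
A = (b + z*y)*y = (3.5 + 1.0*1.73)*1.73 = 9.048 m^2.
P = b + 2*y*sqrt(1 + z^2) = 3.5 + 2*1.73*sqrt(1 + 1.0^2) = 8.393 m.
R = A/P = 9.048 / 8.393 = 1.078 m.

1.078


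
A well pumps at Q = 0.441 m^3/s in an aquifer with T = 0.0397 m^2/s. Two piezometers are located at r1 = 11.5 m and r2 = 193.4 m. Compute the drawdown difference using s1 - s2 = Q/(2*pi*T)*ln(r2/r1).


Thiem equation: s1 - s2 = Q/(2*pi*T) * ln(r2/r1).
ln(r2/r1) = ln(193.4/11.5) = 2.8224.
Q/(2*pi*T) = 0.441 / (2*pi*0.0397) = 0.441 / 0.2494 = 1.7679.
s1 - s2 = 1.7679 * 2.8224 = 4.9899 m.

4.9899


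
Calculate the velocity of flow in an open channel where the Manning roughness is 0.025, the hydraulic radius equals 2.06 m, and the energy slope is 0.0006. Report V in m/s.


Manning's equation gives V = (1/n) * R^(2/3) * S^(1/2).
First, compute R^(2/3) = 2.06^(2/3) = 1.619.
Next, S^(1/2) = 0.0006^(1/2) = 0.024495.
Then 1/n = 1/0.025 = 40.0.
V = 40.0 * 1.619 * 0.024495 = 1.5863 m/s.

1.5863


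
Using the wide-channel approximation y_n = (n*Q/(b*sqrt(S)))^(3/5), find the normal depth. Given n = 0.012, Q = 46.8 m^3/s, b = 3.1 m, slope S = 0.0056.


We use the wide-channel approximation y_n = (n*Q/(b*sqrt(S)))^(3/5).
sqrt(S) = sqrt(0.0056) = 0.074833.
Numerator: n*Q = 0.012 * 46.8 = 0.5616.
Denominator: b*sqrt(S) = 3.1 * 0.074833 = 0.231982.
arg = 2.4209.
y_n = 2.4209^(3/5) = 1.6997 m.

1.6997


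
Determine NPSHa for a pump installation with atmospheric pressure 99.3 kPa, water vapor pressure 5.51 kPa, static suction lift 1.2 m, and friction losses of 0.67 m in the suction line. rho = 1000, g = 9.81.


NPSHa = p_atm/(rho*g) - z_s - hf_s - p_vap/(rho*g).
p_atm/(rho*g) = 99.3*1000 / (1000*9.81) = 10.122 m.
p_vap/(rho*g) = 5.51*1000 / (1000*9.81) = 0.562 m.
NPSHa = 10.122 - 1.2 - 0.67 - 0.562
      = 7.69 m.

7.69


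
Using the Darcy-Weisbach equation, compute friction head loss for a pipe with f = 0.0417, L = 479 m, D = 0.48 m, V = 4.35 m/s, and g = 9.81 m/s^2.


Darcy-Weisbach equation: h_f = f * (L/D) * V^2/(2g).
f * L/D = 0.0417 * 479/0.48 = 41.6131.
V^2/(2g) = 4.35^2 / (2*9.81) = 18.9225 / 19.62 = 0.9644 m.
h_f = 41.6131 * 0.9644 = 40.134 m.

40.134


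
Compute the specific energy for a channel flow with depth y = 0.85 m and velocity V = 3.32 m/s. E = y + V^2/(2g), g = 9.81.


Specific energy E = y + V^2/(2g).
Velocity head = V^2/(2g) = 3.32^2 / (2*9.81) = 11.0224 / 19.62 = 0.5618 m.
E = 0.85 + 0.5618 = 1.4118 m.

1.4118


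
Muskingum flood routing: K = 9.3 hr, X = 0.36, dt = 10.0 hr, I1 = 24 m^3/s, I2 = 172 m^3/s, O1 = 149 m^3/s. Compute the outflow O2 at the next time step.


Muskingum coefficients:
denom = 2*K*(1-X) + dt = 2*9.3*(1-0.36) + 10.0 = 21.904.
C0 = (dt - 2*K*X)/denom = (10.0 - 2*9.3*0.36)/21.904 = 0.1508.
C1 = (dt + 2*K*X)/denom = (10.0 + 2*9.3*0.36)/21.904 = 0.7622.
C2 = (2*K*(1-X) - dt)/denom = 0.0869.
O2 = C0*I2 + C1*I1 + C2*O1
   = 0.1508*172 + 0.7622*24 + 0.0869*149
   = 57.19 m^3/s.

57.19


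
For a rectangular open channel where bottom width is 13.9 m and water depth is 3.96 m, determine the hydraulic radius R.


For a rectangular section:
Flow area A = b * y = 13.9 * 3.96 = 55.04 m^2.
Wetted perimeter P = b + 2y = 13.9 + 2*3.96 = 21.82 m.
Hydraulic radius R = A/P = 55.04 / 21.82 = 2.5226 m.

2.5226


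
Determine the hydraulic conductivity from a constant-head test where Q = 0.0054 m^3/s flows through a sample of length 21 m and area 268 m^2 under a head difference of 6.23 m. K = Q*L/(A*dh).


From K = Q*L / (A*dh):
Numerator: Q*L = 0.0054 * 21 = 0.1134.
Denominator: A*dh = 268 * 6.23 = 1669.64.
K = 0.1134 / 1669.64 = 6.8e-05 m/s.

6.8e-05


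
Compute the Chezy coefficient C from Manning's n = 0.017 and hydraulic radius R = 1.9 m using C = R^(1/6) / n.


The Chezy coefficient relates to Manning's n through C = R^(1/6) / n.
R^(1/6) = 1.9^(1/6) = 1.112907.
C = 1.112907 / 0.017 = 65.47 m^(1/2)/s.

65.47


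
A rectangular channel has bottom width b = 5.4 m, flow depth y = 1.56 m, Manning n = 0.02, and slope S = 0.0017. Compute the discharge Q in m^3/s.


For a rectangular channel, the cross-sectional area A = b * y = 5.4 * 1.56 = 8.42 m^2.
The wetted perimeter P = b + 2y = 5.4 + 2*1.56 = 8.52 m.
Hydraulic radius R = A/P = 8.42/8.52 = 0.9887 m.
Velocity V = (1/n)*R^(2/3)*S^(1/2) = (1/0.02)*0.9887^(2/3)*0.0017^(1/2) = 2.046 m/s.
Discharge Q = A * V = 8.42 * 2.046 = 17.236 m^3/s.

17.236


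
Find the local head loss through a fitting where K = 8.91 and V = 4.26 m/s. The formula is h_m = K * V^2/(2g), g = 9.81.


Minor loss formula: h_m = K * V^2/(2g).
V^2 = 4.26^2 = 18.1476.
V^2/(2g) = 18.1476 / 19.62 = 0.925 m.
h_m = 8.91 * 0.925 = 8.2413 m.

8.2413


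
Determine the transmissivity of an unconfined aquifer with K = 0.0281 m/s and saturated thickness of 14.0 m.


Transmissivity is defined as T = K * h.
T = 0.0281 * 14.0
  = 0.3934 m^2/s.

0.3934


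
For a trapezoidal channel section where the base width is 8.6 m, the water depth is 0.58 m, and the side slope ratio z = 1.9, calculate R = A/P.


For a trapezoidal section with side slope z:
A = (b + z*y)*y = (8.6 + 1.9*0.58)*0.58 = 5.627 m^2.
P = b + 2*y*sqrt(1 + z^2) = 8.6 + 2*0.58*sqrt(1 + 1.9^2) = 11.091 m.
R = A/P = 5.627 / 11.091 = 0.5074 m.

0.5074


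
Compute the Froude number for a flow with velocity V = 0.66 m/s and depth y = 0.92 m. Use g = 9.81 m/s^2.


The Froude number is defined as Fr = V / sqrt(g*y).
g*y = 9.81 * 0.92 = 9.0252.
sqrt(g*y) = sqrt(9.0252) = 3.0042.
Fr = 0.66 / 3.0042 = 0.2197.

0.2197


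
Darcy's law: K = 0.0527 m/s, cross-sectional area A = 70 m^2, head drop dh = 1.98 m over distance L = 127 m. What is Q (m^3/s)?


Darcy's law: Q = K * A * i, where i = dh/L.
Hydraulic gradient i = 1.98 / 127 = 0.015591.
Q = 0.0527 * 70 * 0.015591
  = 0.0575 m^3/s.

0.0575


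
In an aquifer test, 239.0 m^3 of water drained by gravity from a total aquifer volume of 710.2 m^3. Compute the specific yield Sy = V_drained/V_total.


Specific yield Sy = Volume drained / Total volume.
Sy = 239.0 / 710.2
   = 0.3365.

0.3365


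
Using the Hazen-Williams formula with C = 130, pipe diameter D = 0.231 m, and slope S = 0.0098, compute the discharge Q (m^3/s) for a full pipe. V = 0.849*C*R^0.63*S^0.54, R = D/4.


For a full circular pipe, R = D/4 = 0.231/4 = 0.0578 m.
V = 0.849 * 130 * 0.0578^0.63 * 0.0098^0.54
  = 0.849 * 130 * 0.165874 * 0.082274
  = 1.5062 m/s.
Pipe area A = pi*D^2/4 = pi*0.231^2/4 = 0.0419 m^2.
Q = A * V = 0.0419 * 1.5062 = 0.0631 m^3/s.

0.0631


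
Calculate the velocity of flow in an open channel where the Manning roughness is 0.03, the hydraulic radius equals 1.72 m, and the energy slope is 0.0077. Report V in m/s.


Manning's equation gives V = (1/n) * R^(2/3) * S^(1/2).
First, compute R^(2/3) = 1.72^(2/3) = 1.4356.
Next, S^(1/2) = 0.0077^(1/2) = 0.08775.
Then 1/n = 1/0.03 = 33.33.
V = 33.33 * 1.4356 * 0.08775 = 4.199 m/s.

4.199


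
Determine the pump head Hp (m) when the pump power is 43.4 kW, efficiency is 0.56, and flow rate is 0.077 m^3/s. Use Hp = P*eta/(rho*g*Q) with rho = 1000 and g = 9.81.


Pump head formula: Hp = P * eta / (rho * g * Q).
Numerator: P * eta = 43.4 * 1000 * 0.56 = 24304.0 W.
Denominator: rho * g * Q = 1000 * 9.81 * 0.077 = 755.37.
Hp = 24304.0 / 755.37 = 32.17 m.

32.17


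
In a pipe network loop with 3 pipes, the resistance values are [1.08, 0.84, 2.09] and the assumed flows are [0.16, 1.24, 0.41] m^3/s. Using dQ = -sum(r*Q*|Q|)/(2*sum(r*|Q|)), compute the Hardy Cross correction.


Numerator terms (r*Q*|Q|): 1.08*0.16*|0.16| = 0.0276; 0.84*1.24*|1.24| = 1.2916; 2.09*0.41*|0.41| = 0.3513.
Sum of numerator = 1.6706.
Denominator terms (r*|Q|): 1.08*|0.16| = 0.1728; 0.84*|1.24| = 1.0416; 2.09*|0.41| = 0.8569.
2 * sum of denominator = 2 * 2.0713 = 4.1426.
dQ = -1.6706 / 4.1426 = -0.4033 m^3/s.

-0.4033


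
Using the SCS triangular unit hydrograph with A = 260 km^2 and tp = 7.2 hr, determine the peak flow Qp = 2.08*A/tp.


SCS formula: Qp = 2.08 * A / tp.
Qp = 2.08 * 260 / 7.2
   = 540.8 / 7.2
   = 75.11 m^3/s per cm.

75.11


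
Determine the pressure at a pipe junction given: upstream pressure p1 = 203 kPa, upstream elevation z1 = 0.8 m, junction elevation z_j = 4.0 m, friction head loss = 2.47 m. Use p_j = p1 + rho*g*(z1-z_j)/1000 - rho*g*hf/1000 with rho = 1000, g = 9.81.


Junction pressure: p_j = p1 + rho*g*(z1 - z_j)/1000 - rho*g*hf/1000.
Elevation term = 1000*9.81*(0.8 - 4.0)/1000 = -31.392 kPa.
Friction term = 1000*9.81*2.47/1000 = 24.231 kPa.
p_j = 203 + -31.392 - 24.231 = 147.38 kPa.

147.38


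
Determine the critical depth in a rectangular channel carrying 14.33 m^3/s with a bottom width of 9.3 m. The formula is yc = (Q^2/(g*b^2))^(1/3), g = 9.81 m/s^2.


Using yc = (Q^2 / (g * b^2))^(1/3):
Q^2 = 14.33^2 = 205.35.
g * b^2 = 9.81 * 9.3^2 = 9.81 * 86.49 = 848.47.
Q^2 / (g*b^2) = 205.35 / 848.47 = 0.242.
yc = 0.242^(1/3) = 0.6232 m.

0.6232


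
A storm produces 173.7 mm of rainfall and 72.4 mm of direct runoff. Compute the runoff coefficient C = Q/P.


The runoff coefficient C = runoff depth / rainfall depth.
C = 72.4 / 173.7
  = 0.4168.

0.4168


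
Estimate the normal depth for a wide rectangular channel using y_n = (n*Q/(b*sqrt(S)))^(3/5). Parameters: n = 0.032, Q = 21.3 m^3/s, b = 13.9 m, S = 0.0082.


We use the wide-channel approximation y_n = (n*Q/(b*sqrt(S)))^(3/5).
sqrt(S) = sqrt(0.0082) = 0.090554.
Numerator: n*Q = 0.032 * 21.3 = 0.6816.
Denominator: b*sqrt(S) = 13.9 * 0.090554 = 1.258701.
arg = 0.5415.
y_n = 0.5415^(3/5) = 0.6921 m.

0.6921


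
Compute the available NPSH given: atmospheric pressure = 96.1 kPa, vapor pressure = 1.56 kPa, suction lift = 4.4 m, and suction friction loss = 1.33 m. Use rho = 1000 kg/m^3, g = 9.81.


NPSHa = p_atm/(rho*g) - z_s - hf_s - p_vap/(rho*g).
p_atm/(rho*g) = 96.1*1000 / (1000*9.81) = 9.796 m.
p_vap/(rho*g) = 1.56*1000 / (1000*9.81) = 0.159 m.
NPSHa = 9.796 - 4.4 - 1.33 - 0.159
      = 3.91 m.

3.91


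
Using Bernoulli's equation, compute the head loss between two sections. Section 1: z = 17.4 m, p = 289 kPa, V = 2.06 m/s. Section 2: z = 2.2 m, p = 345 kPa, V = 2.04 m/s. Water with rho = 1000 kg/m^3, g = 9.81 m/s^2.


Total head at each section: H = z + p/(rho*g) + V^2/(2g).
H1 = 17.4 + 289*1000/(1000*9.81) + 2.06^2/(2*9.81)
   = 17.4 + 29.46 + 0.2163
   = 47.076 m.
H2 = 2.2 + 345*1000/(1000*9.81) + 2.04^2/(2*9.81)
   = 2.2 + 35.168 + 0.2121
   = 37.58 m.
h_L = H1 - H2 = 47.076 - 37.58 = 9.496 m.

9.496


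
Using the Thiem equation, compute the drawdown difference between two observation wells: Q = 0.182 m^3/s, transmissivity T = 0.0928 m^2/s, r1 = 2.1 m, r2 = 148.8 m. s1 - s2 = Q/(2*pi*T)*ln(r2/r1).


Thiem equation: s1 - s2 = Q/(2*pi*T) * ln(r2/r1).
ln(r2/r1) = ln(148.8/2.1) = 4.2607.
Q/(2*pi*T) = 0.182 / (2*pi*0.0928) = 0.182 / 0.5831 = 0.3121.
s1 - s2 = 0.3121 * 4.2607 = 1.3299 m.

1.3299


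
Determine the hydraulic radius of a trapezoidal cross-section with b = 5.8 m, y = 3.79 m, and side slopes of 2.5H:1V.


For a trapezoidal section with side slope z:
A = (b + z*y)*y = (5.8 + 2.5*3.79)*3.79 = 57.892 m^2.
P = b + 2*y*sqrt(1 + z^2) = 5.8 + 2*3.79*sqrt(1 + 2.5^2) = 26.21 m.
R = A/P = 57.892 / 26.21 = 2.2088 m.

2.2088


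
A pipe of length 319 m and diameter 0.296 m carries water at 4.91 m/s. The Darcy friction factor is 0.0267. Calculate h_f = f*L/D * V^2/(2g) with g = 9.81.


Darcy-Weisbach equation: h_f = f * (L/D) * V^2/(2g).
f * L/D = 0.0267 * 319/0.296 = 28.7747.
V^2/(2g) = 4.91^2 / (2*9.81) = 24.1081 / 19.62 = 1.2288 m.
h_f = 28.7747 * 1.2288 = 35.357 m.

35.357


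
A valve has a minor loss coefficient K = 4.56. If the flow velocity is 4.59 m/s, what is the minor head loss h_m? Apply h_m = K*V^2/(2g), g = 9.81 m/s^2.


Minor loss formula: h_m = K * V^2/(2g).
V^2 = 4.59^2 = 21.0681.
V^2/(2g) = 21.0681 / 19.62 = 1.0738 m.
h_m = 4.56 * 1.0738 = 4.8966 m.

4.8966


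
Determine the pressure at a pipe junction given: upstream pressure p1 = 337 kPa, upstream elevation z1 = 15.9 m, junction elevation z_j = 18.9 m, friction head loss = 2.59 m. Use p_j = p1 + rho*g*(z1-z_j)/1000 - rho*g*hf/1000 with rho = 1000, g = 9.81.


Junction pressure: p_j = p1 + rho*g*(z1 - z_j)/1000 - rho*g*hf/1000.
Elevation term = 1000*9.81*(15.9 - 18.9)/1000 = -29.43 kPa.
Friction term = 1000*9.81*2.59/1000 = 25.408 kPa.
p_j = 337 + -29.43 - 25.408 = 282.16 kPa.

282.16


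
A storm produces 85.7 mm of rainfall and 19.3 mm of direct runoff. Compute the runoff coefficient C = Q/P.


The runoff coefficient C = runoff depth / rainfall depth.
C = 19.3 / 85.7
  = 0.2252.

0.2252


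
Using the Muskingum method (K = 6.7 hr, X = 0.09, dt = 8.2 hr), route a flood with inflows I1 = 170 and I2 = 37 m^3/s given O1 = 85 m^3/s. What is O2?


Muskingum coefficients:
denom = 2*K*(1-X) + dt = 2*6.7*(1-0.09) + 8.2 = 20.394.
C0 = (dt - 2*K*X)/denom = (8.2 - 2*6.7*0.09)/20.394 = 0.3429.
C1 = (dt + 2*K*X)/denom = (8.2 + 2*6.7*0.09)/20.394 = 0.4612.
C2 = (2*K*(1-X) - dt)/denom = 0.1958.
O2 = C0*I2 + C1*I1 + C2*O1
   = 0.3429*37 + 0.4612*170 + 0.1958*85
   = 107.74 m^3/s.

107.74


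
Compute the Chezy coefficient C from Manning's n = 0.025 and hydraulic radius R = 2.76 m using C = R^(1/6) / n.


The Chezy coefficient relates to Manning's n through C = R^(1/6) / n.
R^(1/6) = 2.76^(1/6) = 1.184363.
C = 1.184363 / 0.025 = 47.37 m^(1/2)/s.

47.37


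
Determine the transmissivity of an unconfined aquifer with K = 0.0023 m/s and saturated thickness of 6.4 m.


Transmissivity is defined as T = K * h.
T = 0.0023 * 6.4
  = 0.0147 m^2/s.

0.0147


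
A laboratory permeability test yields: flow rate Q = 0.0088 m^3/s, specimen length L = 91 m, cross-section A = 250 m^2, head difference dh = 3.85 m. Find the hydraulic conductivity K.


From K = Q*L / (A*dh):
Numerator: Q*L = 0.0088 * 91 = 0.8008.
Denominator: A*dh = 250 * 3.85 = 962.5.
K = 0.8008 / 962.5 = 0.000832 m/s.

0.000832


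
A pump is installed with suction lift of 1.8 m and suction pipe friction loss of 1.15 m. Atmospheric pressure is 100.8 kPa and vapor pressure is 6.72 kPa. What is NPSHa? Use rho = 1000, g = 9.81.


NPSHa = p_atm/(rho*g) - z_s - hf_s - p_vap/(rho*g).
p_atm/(rho*g) = 100.8*1000 / (1000*9.81) = 10.275 m.
p_vap/(rho*g) = 6.72*1000 / (1000*9.81) = 0.685 m.
NPSHa = 10.275 - 1.8 - 1.15 - 0.685
      = 6.64 m.

6.64


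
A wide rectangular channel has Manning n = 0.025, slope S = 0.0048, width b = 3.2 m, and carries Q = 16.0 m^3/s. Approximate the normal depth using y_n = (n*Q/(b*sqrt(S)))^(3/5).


We use the wide-channel approximation y_n = (n*Q/(b*sqrt(S)))^(3/5).
sqrt(S) = sqrt(0.0048) = 0.069282.
Numerator: n*Q = 0.025 * 16.0 = 0.4.
Denominator: b*sqrt(S) = 3.2 * 0.069282 = 0.221702.
arg = 1.8042.
y_n = 1.8042^(3/5) = 1.4249 m.

1.4249


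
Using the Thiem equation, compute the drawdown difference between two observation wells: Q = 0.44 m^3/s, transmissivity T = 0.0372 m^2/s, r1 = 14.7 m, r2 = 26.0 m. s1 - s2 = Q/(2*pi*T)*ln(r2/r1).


Thiem equation: s1 - s2 = Q/(2*pi*T) * ln(r2/r1).
ln(r2/r1) = ln(26.0/14.7) = 0.5702.
Q/(2*pi*T) = 0.44 / (2*pi*0.0372) = 0.44 / 0.2337 = 1.8825.
s1 - s2 = 1.8825 * 0.5702 = 1.0735 m.

1.0735


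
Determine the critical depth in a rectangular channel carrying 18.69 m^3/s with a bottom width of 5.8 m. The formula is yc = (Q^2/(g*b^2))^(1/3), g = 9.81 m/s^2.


Using yc = (Q^2 / (g * b^2))^(1/3):
Q^2 = 18.69^2 = 349.32.
g * b^2 = 9.81 * 5.8^2 = 9.81 * 33.64 = 330.01.
Q^2 / (g*b^2) = 349.32 / 330.01 = 1.0585.
yc = 1.0585^(1/3) = 1.0191 m.

1.0191


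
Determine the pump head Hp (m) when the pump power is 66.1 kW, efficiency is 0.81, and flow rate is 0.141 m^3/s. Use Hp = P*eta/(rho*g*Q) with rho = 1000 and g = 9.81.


Pump head formula: Hp = P * eta / (rho * g * Q).
Numerator: P * eta = 66.1 * 1000 * 0.81 = 53541.0 W.
Denominator: rho * g * Q = 1000 * 9.81 * 0.141 = 1383.21.
Hp = 53541.0 / 1383.21 = 38.71 m.

38.71


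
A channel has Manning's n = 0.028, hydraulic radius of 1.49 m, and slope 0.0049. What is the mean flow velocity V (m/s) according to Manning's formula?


Manning's equation gives V = (1/n) * R^(2/3) * S^(1/2).
First, compute R^(2/3) = 1.49^(2/3) = 1.3045.
Next, S^(1/2) = 0.0049^(1/2) = 0.07.
Then 1/n = 1/0.028 = 35.71.
V = 35.71 * 1.3045 * 0.07 = 3.2614 m/s.

3.2614


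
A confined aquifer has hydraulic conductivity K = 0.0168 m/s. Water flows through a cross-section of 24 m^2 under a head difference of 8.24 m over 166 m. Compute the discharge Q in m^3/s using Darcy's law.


Darcy's law: Q = K * A * i, where i = dh/L.
Hydraulic gradient i = 8.24 / 166 = 0.049639.
Q = 0.0168 * 24 * 0.049639
  = 0.02 m^3/s.

0.02


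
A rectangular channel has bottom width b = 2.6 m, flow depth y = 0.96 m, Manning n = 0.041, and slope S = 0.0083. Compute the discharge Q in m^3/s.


For a rectangular channel, the cross-sectional area A = b * y = 2.6 * 0.96 = 2.5 m^2.
The wetted perimeter P = b + 2y = 2.6 + 2*0.96 = 4.52 m.
Hydraulic radius R = A/P = 2.5/4.52 = 0.5522 m.
Velocity V = (1/n)*R^(2/3)*S^(1/2) = (1/0.041)*0.5522^(2/3)*0.0083^(1/2) = 1.4956 m/s.
Discharge Q = A * V = 2.5 * 1.4956 = 3.733 m^3/s.

3.733


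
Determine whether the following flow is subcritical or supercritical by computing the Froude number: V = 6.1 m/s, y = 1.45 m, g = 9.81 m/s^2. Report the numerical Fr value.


The Froude number is defined as Fr = V / sqrt(g*y).
g*y = 9.81 * 1.45 = 14.2245.
sqrt(g*y) = sqrt(14.2245) = 3.7715.
Fr = 6.1 / 3.7715 = 1.6174.
Since Fr > 1, the flow is supercritical.

1.6174


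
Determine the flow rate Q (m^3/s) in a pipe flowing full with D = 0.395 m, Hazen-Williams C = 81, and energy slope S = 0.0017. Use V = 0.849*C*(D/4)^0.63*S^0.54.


For a full circular pipe, R = D/4 = 0.395/4 = 0.0988 m.
V = 0.849 * 81 * 0.0988^0.63 * 0.0017^0.54
  = 0.849 * 81 * 0.232573 * 0.031948
  = 0.511 m/s.
Pipe area A = pi*D^2/4 = pi*0.395^2/4 = 0.1225 m^2.
Q = A * V = 0.1225 * 0.511 = 0.0626 m^3/s.

0.0626


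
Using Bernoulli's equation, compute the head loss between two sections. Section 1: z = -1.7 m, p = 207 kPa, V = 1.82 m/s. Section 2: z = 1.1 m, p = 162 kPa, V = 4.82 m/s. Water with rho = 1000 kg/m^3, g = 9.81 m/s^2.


Total head at each section: H = z + p/(rho*g) + V^2/(2g).
H1 = -1.7 + 207*1000/(1000*9.81) + 1.82^2/(2*9.81)
   = -1.7 + 21.101 + 0.1688
   = 19.57 m.
H2 = 1.1 + 162*1000/(1000*9.81) + 4.82^2/(2*9.81)
   = 1.1 + 16.514 + 1.1841
   = 18.798 m.
h_L = H1 - H2 = 19.57 - 18.798 = 0.772 m.

0.772


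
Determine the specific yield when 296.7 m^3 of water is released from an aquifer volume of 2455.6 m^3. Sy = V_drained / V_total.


Specific yield Sy = Volume drained / Total volume.
Sy = 296.7 / 2455.6
   = 0.1208.

0.1208


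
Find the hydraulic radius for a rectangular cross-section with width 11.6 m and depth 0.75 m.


For a rectangular section:
Flow area A = b * y = 11.6 * 0.75 = 8.7 m^2.
Wetted perimeter P = b + 2y = 11.6 + 2*0.75 = 13.1 m.
Hydraulic radius R = A/P = 8.7 / 13.1 = 0.6641 m.

0.6641


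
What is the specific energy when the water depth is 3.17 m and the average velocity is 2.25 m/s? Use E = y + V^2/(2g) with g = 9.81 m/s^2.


Specific energy E = y + V^2/(2g).
Velocity head = V^2/(2g) = 2.25^2 / (2*9.81) = 5.0625 / 19.62 = 0.258 m.
E = 3.17 + 0.258 = 3.428 m.

3.428


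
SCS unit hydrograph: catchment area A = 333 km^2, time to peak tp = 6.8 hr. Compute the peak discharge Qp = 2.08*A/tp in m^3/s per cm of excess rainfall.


SCS formula: Qp = 2.08 * A / tp.
Qp = 2.08 * 333 / 6.8
   = 692.64 / 6.8
   = 101.86 m^3/s per cm.

101.86


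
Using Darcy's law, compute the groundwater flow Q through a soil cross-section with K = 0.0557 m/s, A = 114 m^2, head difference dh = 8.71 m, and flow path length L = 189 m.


Darcy's law: Q = K * A * i, where i = dh/L.
Hydraulic gradient i = 8.71 / 189 = 0.046085.
Q = 0.0557 * 114 * 0.046085
  = 0.2926 m^3/s.

0.2926


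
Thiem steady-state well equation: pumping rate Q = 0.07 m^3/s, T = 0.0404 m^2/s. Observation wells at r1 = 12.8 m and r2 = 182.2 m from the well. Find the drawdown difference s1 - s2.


Thiem equation: s1 - s2 = Q/(2*pi*T) * ln(r2/r1).
ln(r2/r1) = ln(182.2/12.8) = 2.6557.
Q/(2*pi*T) = 0.07 / (2*pi*0.0404) = 0.07 / 0.2538 = 0.2758.
s1 - s2 = 0.2758 * 2.6557 = 0.7323 m.

0.7323


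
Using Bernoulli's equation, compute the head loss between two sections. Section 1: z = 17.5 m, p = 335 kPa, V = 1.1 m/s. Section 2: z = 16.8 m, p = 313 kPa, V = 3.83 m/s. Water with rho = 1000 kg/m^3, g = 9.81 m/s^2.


Total head at each section: H = z + p/(rho*g) + V^2/(2g).
H1 = 17.5 + 335*1000/(1000*9.81) + 1.1^2/(2*9.81)
   = 17.5 + 34.149 + 0.0617
   = 51.71 m.
H2 = 16.8 + 313*1000/(1000*9.81) + 3.83^2/(2*9.81)
   = 16.8 + 31.906 + 0.7477
   = 49.454 m.
h_L = H1 - H2 = 51.71 - 49.454 = 2.257 m.

2.257


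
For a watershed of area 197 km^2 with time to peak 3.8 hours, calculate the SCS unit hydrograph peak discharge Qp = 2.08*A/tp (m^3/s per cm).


SCS formula: Qp = 2.08 * A / tp.
Qp = 2.08 * 197 / 3.8
   = 409.76 / 3.8
   = 107.83 m^3/s per cm.

107.83


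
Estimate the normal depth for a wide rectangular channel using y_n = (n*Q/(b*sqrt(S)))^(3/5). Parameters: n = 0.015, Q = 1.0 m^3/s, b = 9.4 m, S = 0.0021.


We use the wide-channel approximation y_n = (n*Q/(b*sqrt(S)))^(3/5).
sqrt(S) = sqrt(0.0021) = 0.045826.
Numerator: n*Q = 0.015 * 1.0 = 0.015.
Denominator: b*sqrt(S) = 9.4 * 0.045826 = 0.430764.
arg = 0.0348.
y_n = 0.0348^(3/5) = 0.1334 m.

0.1334


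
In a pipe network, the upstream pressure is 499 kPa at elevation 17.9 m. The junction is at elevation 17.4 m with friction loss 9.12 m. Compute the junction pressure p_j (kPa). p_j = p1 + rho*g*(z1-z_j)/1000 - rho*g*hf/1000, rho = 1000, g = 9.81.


Junction pressure: p_j = p1 + rho*g*(z1 - z_j)/1000 - rho*g*hf/1000.
Elevation term = 1000*9.81*(17.9 - 17.4)/1000 = 4.905 kPa.
Friction term = 1000*9.81*9.12/1000 = 89.467 kPa.
p_j = 499 + 4.905 - 89.467 = 414.44 kPa.

414.44
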